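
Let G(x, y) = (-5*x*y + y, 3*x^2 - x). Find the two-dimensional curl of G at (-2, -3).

∂G₂/∂x = 6*x - 1
∂G₁/∂y = -5*x + 1
Scalar curl = 11*x - 2
At (-2, -3): -24.

-24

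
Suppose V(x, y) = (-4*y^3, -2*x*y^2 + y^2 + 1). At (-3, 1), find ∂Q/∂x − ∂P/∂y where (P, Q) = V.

∂V₂/∂x = -2*y^2
∂V₁/∂y = -12*y^2
Scalar curl = 10*y^2
At (-3, 1): 10.

10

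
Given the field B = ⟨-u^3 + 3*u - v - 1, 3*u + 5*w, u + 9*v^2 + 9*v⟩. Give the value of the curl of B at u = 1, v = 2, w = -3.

(40, -1, 4)

(∇×B)₁ = ∂B₃/∂v − ∂B₂/∂w = 18*v + 4
(∇×B)₂ = ∂B₁/∂w − ∂B₃/∂u = -1
(∇×B)₃ = ∂B₂/∂u − ∂B₁/∂v = 4
∇×B = (18*v + 4, -1, 4)
At (1, 2, -3): (40, -1, 4).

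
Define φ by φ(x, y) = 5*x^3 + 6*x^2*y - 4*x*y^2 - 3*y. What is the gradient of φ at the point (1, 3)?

(15, -21)

∂φ/∂x = 15*x^2 + 12*x*y - 4*y^2
∂φ/∂y = 6*x^2 - 8*x*y - 3
∇φ = (15*x^2 + 12*x*y - 4*y^2, 6*x^2 - 8*x*y - 3)
At (1, 3): (15, -21).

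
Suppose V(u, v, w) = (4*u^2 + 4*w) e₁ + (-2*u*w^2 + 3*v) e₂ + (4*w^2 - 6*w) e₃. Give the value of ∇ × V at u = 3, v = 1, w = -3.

(∇×V)₁ = ∂V₃/∂v − ∂V₂/∂w = 4*u*w
(∇×V)₂ = ∂V₁/∂w − ∂V₃/∂u = 4
(∇×V)₃ = ∂V₂/∂u − ∂V₁/∂v = -2*w^2
∇×V = (4*u*w, 4, -2*w^2)
At (3, 1, -3): (-36, 4, -18).

(-36, 4, -18)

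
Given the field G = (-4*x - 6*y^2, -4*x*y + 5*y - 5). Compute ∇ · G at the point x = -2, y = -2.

9

∂G₁/∂x = -4
∂G₂/∂y = -4*x + 5
∇·G = -4*x + 1
At (-2, -2): 9.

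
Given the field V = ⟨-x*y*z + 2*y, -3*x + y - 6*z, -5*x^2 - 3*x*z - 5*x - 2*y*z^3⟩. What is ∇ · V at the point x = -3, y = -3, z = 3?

181

∂V₁/∂x = -y*z
∂V₂/∂y = 1
∂V₃/∂z = -3*x - 6*y*z^2
∇·V = -3*x - 6*y*z^2 - y*z + 1
At (-3, -3, 3): 181.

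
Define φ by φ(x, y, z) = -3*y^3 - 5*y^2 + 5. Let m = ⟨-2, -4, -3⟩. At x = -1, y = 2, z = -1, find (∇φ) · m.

224

∂φ/∂x = 0
∂φ/∂y = -9*y^2 - 10*y
∂φ/∂z = 0
∇φ at (-1, 2, -1) = (0, -56, 0)
∇φ · m = (0)(-2) + (-56)(-4) + (0)(-3) = 224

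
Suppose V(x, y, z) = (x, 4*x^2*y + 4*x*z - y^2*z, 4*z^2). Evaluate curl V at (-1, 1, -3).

(5, 0, -20)

(∇×V)₁ = ∂V₃/∂y − ∂V₂/∂z = -4*x + y^2
(∇×V)₂ = ∂V₁/∂z − ∂V₃/∂x = 0
(∇×V)₃ = ∂V₂/∂x − ∂V₁/∂y = 8*x*y + 4*z
∇×V = (-4*x + y^2, 0, 8*x*y + 4*z)
At (-1, 1, -3): (5, 0, -20).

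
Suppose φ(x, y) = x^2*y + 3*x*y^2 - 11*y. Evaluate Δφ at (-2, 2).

∂²φ/∂x² = 2*y
∂²φ/∂y² = 6*x
∇²φ = 6*x + 2*y
At (-2, 2): -8.

-8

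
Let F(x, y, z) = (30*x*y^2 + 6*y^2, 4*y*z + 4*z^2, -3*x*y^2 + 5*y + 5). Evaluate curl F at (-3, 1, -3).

(∇×F)₁ = ∂F₃/∂y − ∂F₂/∂z = -6*x*y - 4*y - 8*z + 5
(∇×F)₂ = ∂F₁/∂z − ∂F₃/∂x = 3*y^2
(∇×F)₃ = ∂F₂/∂x − ∂F₁/∂y = -60*x*y - 12*y
∇×F = (-6*x*y - 4*y - 8*z + 5, 3*y^2, -60*x*y - 12*y)
At (-3, 1, -3): (43, 3, 168).

(43, 3, 168)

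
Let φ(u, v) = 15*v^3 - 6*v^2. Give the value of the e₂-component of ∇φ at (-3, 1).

33

(∇φ)_2 = ∂φ/∂v = 45*v^2 - 12*v
At (-3, 1): 33.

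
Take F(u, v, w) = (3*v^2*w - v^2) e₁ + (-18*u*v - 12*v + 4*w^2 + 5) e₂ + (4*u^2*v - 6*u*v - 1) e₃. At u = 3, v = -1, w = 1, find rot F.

(∇×F)₁ = ∂F₃/∂v − ∂F₂/∂w = 4*u^2 - 6*u - 8*w
(∇×F)₂ = ∂F₁/∂w − ∂F₃/∂u = -8*u*v + 3*v^2 + 6*v
(∇×F)₃ = ∂F₂/∂u − ∂F₁/∂v = -6*v*w - 16*v
∇×F = (4*u^2 - 6*u - 8*w, -8*u*v + 3*v^2 + 6*v, -6*v*w - 16*v)
At (3, -1, 1): (10, 21, 22).

(10, 21, 22)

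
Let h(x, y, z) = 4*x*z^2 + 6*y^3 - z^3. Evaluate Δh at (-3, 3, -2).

96

∂²h/∂x² = 0
∂²h/∂y² = 36*y
∂²h/∂z² = 2*(4*x - 3*z)
∇²h = 8*x + 36*y - 6*z
At (-3, 3, -2): 96.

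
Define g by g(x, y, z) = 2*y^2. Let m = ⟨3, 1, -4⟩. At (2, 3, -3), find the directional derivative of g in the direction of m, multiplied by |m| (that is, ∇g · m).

∂g/∂x = 0
∂g/∂y = 4*y
∂g/∂z = 0
∇g at (2, 3, -3) = (0, 12, 0)
∇g · m = (0)(3) + (12)(1) + (0)(-4) = 12

12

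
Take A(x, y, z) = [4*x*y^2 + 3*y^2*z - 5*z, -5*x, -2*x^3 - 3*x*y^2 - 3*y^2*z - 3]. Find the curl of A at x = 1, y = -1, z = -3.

(∇×A)₁ = ∂A₃/∂y − ∂A₂/∂z = -6*x*y - 6*y*z
(∇×A)₂ = ∂A₁/∂z − ∂A₃/∂x = 6*x^2 + 6*y^2 - 5
(∇×A)₃ = ∂A₂/∂x − ∂A₁/∂y = -8*x*y - 6*y*z - 5
∇×A = (-6*x*y - 6*y*z, 6*x^2 + 6*y^2 - 5, -8*x*y - 6*y*z - 5)
At (1, -1, -3): (-12, 7, -15).

(-12, 7, -15)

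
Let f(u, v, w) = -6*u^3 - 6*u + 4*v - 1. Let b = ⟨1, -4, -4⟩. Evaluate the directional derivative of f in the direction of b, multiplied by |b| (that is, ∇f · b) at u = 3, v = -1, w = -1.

-184

∂f/∂u = -18*u^2 - 6
∂f/∂v = 4
∂f/∂w = 0
∇f at (3, -1, -1) = (-168, 4, 0)
∇f · b = (-168)(1) + (4)(-4) + (0)(-4) = -184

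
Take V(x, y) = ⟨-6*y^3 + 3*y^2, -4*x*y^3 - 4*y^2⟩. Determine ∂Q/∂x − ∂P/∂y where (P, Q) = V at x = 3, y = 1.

8

∂V₂/∂x = -4*y^3
∂V₁/∂y = -18*y^2 + 6*y
Scalar curl = -4*y^3 + 18*y^2 - 6*y
At (3, 1): 8.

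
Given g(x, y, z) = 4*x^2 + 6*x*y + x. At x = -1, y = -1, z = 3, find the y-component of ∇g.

-6

(∇g)_2 = ∂g/∂y = 6*x
At (-1, -1, 3): -6.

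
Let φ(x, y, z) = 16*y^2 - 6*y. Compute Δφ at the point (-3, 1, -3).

∂²φ/∂x² = 0
∂²φ/∂y² = 32
∂²φ/∂z² = 0
∇²φ = 32
At (-3, 1, -3): 32.

32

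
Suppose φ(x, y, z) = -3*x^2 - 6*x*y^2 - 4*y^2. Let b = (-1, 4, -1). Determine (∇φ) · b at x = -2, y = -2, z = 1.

-116

∂φ/∂x = -6*x - 6*y^2
∂φ/∂y = -12*x*y - 8*y
∂φ/∂z = 0
∇φ at (-2, -2, 1) = (-12, -32, 0)
∇φ · b = (-12)(-1) + (-32)(4) + (0)(-1) = -116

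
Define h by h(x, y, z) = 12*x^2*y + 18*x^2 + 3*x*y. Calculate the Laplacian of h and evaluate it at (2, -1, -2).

12

∂²h/∂x² = 12*(2*y + 3)
∂²h/∂y² = 0
∂²h/∂z² = 0
∇²h = 24*y + 36
At (2, -1, -2): 12.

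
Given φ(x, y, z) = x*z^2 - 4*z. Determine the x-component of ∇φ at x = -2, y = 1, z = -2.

(∇φ)_1 = ∂φ/∂x = z^2
At (-2, 1, -2): 4.

4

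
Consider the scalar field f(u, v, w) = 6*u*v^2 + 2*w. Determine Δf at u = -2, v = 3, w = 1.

∂²f/∂u² = 0
∂²f/∂v² = 12*u
∂²f/∂w² = 0
∇²f = 12*u
At (-2, 3, 1): -24.

-24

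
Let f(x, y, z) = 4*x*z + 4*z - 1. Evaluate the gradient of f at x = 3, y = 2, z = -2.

∂f/∂x = 4*z
∂f/∂y = 0
∂f/∂z = 4*x + 4
∇f = (4*z, 0, 4*x + 4)
At (3, 2, -2): (-8, 0, 16).

(-8, 0, 16)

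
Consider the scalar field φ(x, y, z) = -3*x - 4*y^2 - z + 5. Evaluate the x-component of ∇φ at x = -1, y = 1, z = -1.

-3

(∇φ)_1 = ∂φ/∂x = -3
At (-1, 1, -1): -3.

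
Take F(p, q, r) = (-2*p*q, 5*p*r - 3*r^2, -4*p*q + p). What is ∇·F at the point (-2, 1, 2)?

∂F₁/∂p = -2*q
∂F₂/∂q = 0
∂F₃/∂r = 0
∇·F = -2*q
At (-2, 1, 2): -2.

-2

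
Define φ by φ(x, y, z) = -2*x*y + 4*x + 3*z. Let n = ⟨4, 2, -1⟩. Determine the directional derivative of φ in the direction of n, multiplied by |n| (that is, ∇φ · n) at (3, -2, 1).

∂φ/∂x = -2*y + 4
∂φ/∂y = -2*x
∂φ/∂z = 3
∇φ at (3, -2, 1) = (8, -6, 3)
∇φ · n = (8)(4) + (-6)(2) + (3)(-1) = 17

17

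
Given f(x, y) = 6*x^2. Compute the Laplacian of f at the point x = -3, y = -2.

12

∂²f/∂x² = 12
∂²f/∂y² = 0
∇²f = 12
At (-3, -2): 12.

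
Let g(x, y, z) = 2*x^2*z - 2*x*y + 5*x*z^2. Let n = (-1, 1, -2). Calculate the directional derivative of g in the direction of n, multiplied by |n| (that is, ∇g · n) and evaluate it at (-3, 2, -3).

-287

∂g/∂x = 4*x*z - 2*y + 5*z^2
∂g/∂y = -2*x
∂g/∂z = 2*x^2 + 10*x*z
∇g at (-3, 2, -3) = (77, 6, 108)
∇g · n = (77)(-1) + (6)(1) + (108)(-2) = -287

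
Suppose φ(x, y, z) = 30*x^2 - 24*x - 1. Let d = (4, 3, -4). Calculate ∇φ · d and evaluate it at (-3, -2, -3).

∂φ/∂x = 60*x - 24
∂φ/∂y = 0
∂φ/∂z = 0
∇φ at (-3, -2, -3) = (-204, 0, 0)
∇φ · d = (-204)(4) + (0)(3) + (0)(-4) = -816

-816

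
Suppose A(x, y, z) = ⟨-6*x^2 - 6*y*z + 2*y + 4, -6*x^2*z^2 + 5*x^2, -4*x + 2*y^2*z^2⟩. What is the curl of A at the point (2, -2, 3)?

(∇×A)₁ = ∂A₃/∂y − ∂A₂/∂z = 12*x^2*z + 4*y*z^2
(∇×A)₂ = ∂A₁/∂z − ∂A₃/∂x = -6*y + 4
(∇×A)₃ = ∂A₂/∂x − ∂A₁/∂y = -12*x*z^2 + 10*x + 6*z - 2
∇×A = (12*x^2*z + 4*y*z^2, -6*y + 4, -12*x*z^2 + 10*x + 6*z - 2)
At (2, -2, 3): (72, 16, -180).

(72, 16, -180)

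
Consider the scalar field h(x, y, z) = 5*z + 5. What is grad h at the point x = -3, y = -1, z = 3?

(0, 0, 5)

∂h/∂x = 0
∂h/∂y = 0
∂h/∂z = 5
∇h = (0, 0, 5)
At (-3, -1, 3): (0, 0, 5).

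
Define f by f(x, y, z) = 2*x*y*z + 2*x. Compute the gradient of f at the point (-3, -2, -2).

∂f/∂x = 2*y*z + 2
∂f/∂y = 2*x*z
∂f/∂z = 2*x*y
∇f = (2*y*z + 2, 2*x*z, 2*x*y)
At (-3, -2, -2): (10, 12, 12).

(10, 12, 12)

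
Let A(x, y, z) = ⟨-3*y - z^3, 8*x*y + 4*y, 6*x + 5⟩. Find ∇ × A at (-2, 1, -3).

(∇×A)₁ = ∂A₃/∂y − ∂A₂/∂z = 0
(∇×A)₂ = ∂A₁/∂z − ∂A₃/∂x = -3*z^2 - 6
(∇×A)₃ = ∂A₂/∂x − ∂A₁/∂y = 8*y + 3
∇×A = (0, -3*z^2 - 6, 8*y + 3)
At (-2, 1, -3): (0, -33, 11).

(0, -33, 11)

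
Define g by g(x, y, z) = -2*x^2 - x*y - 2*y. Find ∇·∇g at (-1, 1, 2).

-4

∂²g/∂x² = -4
∂²g/∂y² = 0
∂²g/∂z² = 0
∇²g = -4
At (-1, 1, 2): -4.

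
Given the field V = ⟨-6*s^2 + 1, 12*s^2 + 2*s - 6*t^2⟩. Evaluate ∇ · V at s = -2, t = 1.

∂V₁/∂s = -12*s
∂V₂/∂t = -12*t
∇·V = -12*s - 12*t
At (-2, 1): 12.

12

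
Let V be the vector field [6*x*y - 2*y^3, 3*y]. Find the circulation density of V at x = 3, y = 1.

-12

∂V₂/∂x = 0
∂V₁/∂y = 6*x - 6*y^2
Scalar curl = -6*x + 6*y^2
At (3, 1): -12.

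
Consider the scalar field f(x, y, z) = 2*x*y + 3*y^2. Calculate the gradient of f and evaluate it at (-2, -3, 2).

∂f/∂x = 2*y
∂f/∂y = 2*x + 6*y
∂f/∂z = 0
∇f = (2*y, 2*x + 6*y, 0)
At (-2, -3, 2): (-6, -22, 0).

(-6, -22, 0)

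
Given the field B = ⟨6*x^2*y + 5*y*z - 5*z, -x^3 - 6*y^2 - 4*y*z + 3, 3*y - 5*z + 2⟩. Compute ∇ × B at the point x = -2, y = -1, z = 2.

(∇×B)₁ = ∂B₃/∂y − ∂B₂/∂z = 4*y + 3
(∇×B)₂ = ∂B₁/∂z − ∂B₃/∂x = 5*y - 5
(∇×B)₃ = ∂B₂/∂x − ∂B₁/∂y = -9*x^2 - 5*z
∇×B = (4*y + 3, 5*y - 5, -9*x^2 - 5*z)
At (-2, -1, 2): (-1, -10, -46).

(-1, -10, -46)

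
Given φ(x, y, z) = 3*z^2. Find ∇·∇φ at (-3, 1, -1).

∂²φ/∂x² = 0
∂²φ/∂y² = 0
∂²φ/∂z² = 6
∇²φ = 6
At (-3, 1, -1): 6.

6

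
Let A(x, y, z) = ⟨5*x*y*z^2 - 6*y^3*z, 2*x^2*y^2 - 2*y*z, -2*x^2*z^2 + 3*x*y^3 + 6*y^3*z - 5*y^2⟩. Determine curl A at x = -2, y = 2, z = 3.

(∇×A)₁ = ∂A₃/∂y − ∂A₂/∂z = 9*x*y^2 + 18*y^2*z - 8*y
(∇×A)₂ = ∂A₁/∂z − ∂A₃/∂x = 10*x*y*z + 4*x*z^2 - 9*y^3
(∇×A)₃ = ∂A₂/∂x − ∂A₁/∂y = 4*x*y^2 - 5*x*z^2 + 18*y^2*z
∇×A = (9*x*y^2 + 18*y^2*z - 8*y, 10*x*y*z + 4*x*z^2 - 9*y^3, 4*x*y^2 - 5*x*z^2 + 18*y^2*z)
At (-2, 2, 3): (128, -264, 274).

(128, -264, 274)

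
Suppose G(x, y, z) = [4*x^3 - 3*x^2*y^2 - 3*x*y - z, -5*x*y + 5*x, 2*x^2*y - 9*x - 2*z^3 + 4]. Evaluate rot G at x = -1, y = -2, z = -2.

(∇×G)₁ = ∂G₃/∂y − ∂G₂/∂z = 2*x^2
(∇×G)₂ = ∂G₁/∂z − ∂G₃/∂x = -4*x*y + 8
(∇×G)₃ = ∂G₂/∂x − ∂G₁/∂y = 6*x^2*y + 3*x - 5*y + 5
∇×G = (2*x^2, -4*x*y + 8, 6*x^2*y + 3*x - 5*y + 5)
At (-1, -2, -2): (2, 0, 0).

(2, 0, 0)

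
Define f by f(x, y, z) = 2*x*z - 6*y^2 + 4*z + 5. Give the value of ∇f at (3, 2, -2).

∂f/∂x = 2*z
∂f/∂y = -12*y
∂f/∂z = 2*x + 4
∇f = (2*z, -12*y, 2*x + 4)
At (3, 2, -2): (-4, -24, 10).

(-4, -24, 10)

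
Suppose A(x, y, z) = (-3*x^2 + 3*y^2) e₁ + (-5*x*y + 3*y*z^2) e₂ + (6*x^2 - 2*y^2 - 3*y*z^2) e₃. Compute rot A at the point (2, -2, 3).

(17, -24, 22)

(∇×A)₁ = ∂A₃/∂y − ∂A₂/∂z = -6*y*z - 4*y - 3*z^2
(∇×A)₂ = ∂A₁/∂z − ∂A₃/∂x = -12*x
(∇×A)₃ = ∂A₂/∂x − ∂A₁/∂y = -11*y
∇×A = (-6*y*z - 4*y - 3*z^2, -12*x, -11*y)
At (2, -2, 3): (17, -24, 22).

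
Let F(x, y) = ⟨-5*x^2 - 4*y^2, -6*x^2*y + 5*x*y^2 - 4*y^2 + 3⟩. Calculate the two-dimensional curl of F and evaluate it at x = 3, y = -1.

33

∂F₂/∂x = -12*x*y + 5*y^2
∂F₁/∂y = -8*y
Scalar curl = -12*x*y + 5*y^2 + 8*y
At (3, -1): 33.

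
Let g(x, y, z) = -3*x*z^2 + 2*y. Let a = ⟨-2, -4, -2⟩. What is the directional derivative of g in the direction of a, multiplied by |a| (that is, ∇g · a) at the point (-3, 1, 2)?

∂g/∂x = -3*z^2
∂g/∂y = 2
∂g/∂z = -6*x*z
∇g at (-3, 1, 2) = (-12, 2, 36)
∇g · a = (-12)(-2) + (2)(-4) + (36)(-2) = -56

-56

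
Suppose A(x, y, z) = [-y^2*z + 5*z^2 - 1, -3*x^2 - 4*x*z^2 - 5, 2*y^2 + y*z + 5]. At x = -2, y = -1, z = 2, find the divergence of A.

-1

∂A₁/∂x = 0
∂A₂/∂y = 0
∂A₃/∂z = y
∇·A = y
At (-2, -1, 2): -1.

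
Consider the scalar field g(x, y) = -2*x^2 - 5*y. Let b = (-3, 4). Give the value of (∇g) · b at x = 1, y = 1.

∂g/∂x = -4*x
∂g/∂y = -5
∇g at (1, 1) = (-4, -5)
∇g · b = (-4)(-3) + (-5)(4) = -8

-8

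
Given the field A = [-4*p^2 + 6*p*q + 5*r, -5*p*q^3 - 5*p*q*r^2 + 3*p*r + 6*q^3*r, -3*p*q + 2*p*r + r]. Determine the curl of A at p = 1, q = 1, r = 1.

(∇×A)₁ = ∂A₃/∂q − ∂A₂/∂r = 10*p*q*r - 6*p - 6*q^3
(∇×A)₂ = ∂A₁/∂r − ∂A₃/∂p = 3*q - 2*r + 5
(∇×A)₃ = ∂A₂/∂p − ∂A₁/∂q = -6*p - 5*q^3 - 5*q*r^2 + 3*r
∇×A = (10*p*q*r - 6*p - 6*q^3, 3*q - 2*r + 5, -6*p - 5*q^3 - 5*q*r^2 + 3*r)
At (1, 1, 1): (-2, 6, -13).

(-2, 6, -13)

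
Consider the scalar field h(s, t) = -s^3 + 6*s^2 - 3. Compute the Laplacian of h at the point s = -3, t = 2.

∂²h/∂s² = 6*(-s + 2)
∂²h/∂t² = 0
∇²h = -6*s + 12
At (-3, 2): 30.

30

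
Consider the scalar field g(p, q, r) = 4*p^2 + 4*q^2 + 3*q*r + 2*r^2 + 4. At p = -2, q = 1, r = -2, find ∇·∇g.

∂²g/∂p² = 8
∂²g/∂q² = 8
∂²g/∂r² = 4
∇²g = 20
At (-2, 1, -2): 20.

20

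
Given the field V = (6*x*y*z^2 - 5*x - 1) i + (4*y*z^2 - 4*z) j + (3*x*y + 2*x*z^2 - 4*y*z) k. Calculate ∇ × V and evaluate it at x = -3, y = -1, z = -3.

(∇×V)₁ = ∂V₃/∂y − ∂V₂/∂z = 3*x - 8*y*z - 4*z + 4
(∇×V)₂ = ∂V₁/∂z − ∂V₃/∂x = 12*x*y*z - 3*y - 2*z^2
(∇×V)₃ = ∂V₂/∂x − ∂V₁/∂y = -6*x*z^2
∇×V = (3*x - 8*y*z - 4*z + 4, 12*x*y*z - 3*y - 2*z^2, -6*x*z^2)
At (-3, -1, -3): (-17, -123, 162).

(-17, -123, 162)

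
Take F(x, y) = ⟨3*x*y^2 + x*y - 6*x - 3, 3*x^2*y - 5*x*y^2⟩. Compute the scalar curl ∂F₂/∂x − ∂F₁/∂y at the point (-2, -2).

∂F₂/∂x = 6*x*y - 5*y^2
∂F₁/∂y = 6*x*y + x
Scalar curl = -x - 5*y^2
At (-2, -2): -18.

-18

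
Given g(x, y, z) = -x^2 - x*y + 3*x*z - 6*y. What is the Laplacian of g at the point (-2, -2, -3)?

-2

∂²g/∂x² = -2
∂²g/∂y² = 0
∂²g/∂z² = 0
∇²g = -2
At (-2, -2, -3): -2.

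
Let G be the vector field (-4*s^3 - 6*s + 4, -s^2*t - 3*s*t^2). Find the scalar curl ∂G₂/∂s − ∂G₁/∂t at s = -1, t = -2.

∂G₂/∂s = -2*s*t - 3*t^2
∂G₁/∂t = 0
Scalar curl = -2*s*t - 3*t^2
At (-1, -2): -16.

-16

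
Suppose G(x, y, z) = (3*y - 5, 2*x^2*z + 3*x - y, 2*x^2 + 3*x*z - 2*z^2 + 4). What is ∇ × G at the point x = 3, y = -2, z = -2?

(-18, -6, -24)

(∇×G)₁ = ∂G₃/∂y − ∂G₂/∂z = -2*x^2
(∇×G)₂ = ∂G₁/∂z − ∂G₃/∂x = -4*x - 3*z
(∇×G)₃ = ∂G₂/∂x − ∂G₁/∂y = 4*x*z
∇×G = (-2*x^2, -4*x - 3*z, 4*x*z)
At (3, -2, -2): (-18, -6, -24).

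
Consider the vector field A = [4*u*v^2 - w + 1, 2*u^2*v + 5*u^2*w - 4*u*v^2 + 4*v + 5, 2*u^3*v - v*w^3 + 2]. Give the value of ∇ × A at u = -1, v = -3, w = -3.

(20, 17, -18)

(∇×A)₁ = ∂A₃/∂v − ∂A₂/∂w = 2*u^3 - 5*u^2 - w^3
(∇×A)₂ = ∂A₁/∂w − ∂A₃/∂u = -6*u^2*v - 1
(∇×A)₃ = ∂A₂/∂u − ∂A₁/∂v = -4*u*v + 10*u*w - 4*v^2
∇×A = (2*u^3 - 5*u^2 - w^3, -6*u^2*v - 1, -4*u*v + 10*u*w - 4*v^2)
At (-1, -3, -3): (20, 17, -18).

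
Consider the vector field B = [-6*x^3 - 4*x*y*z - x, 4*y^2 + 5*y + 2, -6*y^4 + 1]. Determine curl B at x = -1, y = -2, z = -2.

(192, -8, 8)

(∇×B)₁ = ∂B₃/∂y − ∂B₂/∂z = -24*y^3
(∇×B)₂ = ∂B₁/∂z − ∂B₃/∂x = -4*x*y
(∇×B)₃ = ∂B₂/∂x − ∂B₁/∂y = 4*x*z
∇×B = (-24*y^3, -4*x*y, 4*x*z)
At (-1, -2, -2): (192, -8, 8).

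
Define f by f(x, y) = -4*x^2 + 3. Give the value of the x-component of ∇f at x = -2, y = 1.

16

(∇f)_1 = ∂f/∂x = -8*x
At (-2, 1): 16.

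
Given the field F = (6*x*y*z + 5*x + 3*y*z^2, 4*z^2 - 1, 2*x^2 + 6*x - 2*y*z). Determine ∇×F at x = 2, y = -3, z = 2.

(∇×F)₁ = ∂F₃/∂y − ∂F₂/∂z = -10*z
(∇×F)₂ = ∂F₁/∂z − ∂F₃/∂x = 6*x*y - 4*x + 6*y*z - 6
(∇×F)₃ = ∂F₂/∂x − ∂F₁/∂y = -6*x*z - 3*z^2
∇×F = (-10*z, 6*x*y - 4*x + 6*y*z - 6, -6*x*z - 3*z^2)
At (2, -3, 2): (-20, -86, -36).

(-20, -86, -36)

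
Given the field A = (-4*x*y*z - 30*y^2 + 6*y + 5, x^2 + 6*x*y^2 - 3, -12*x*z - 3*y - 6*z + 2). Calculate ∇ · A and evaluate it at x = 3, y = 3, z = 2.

42

∂A₁/∂x = -4*y*z
∂A₂/∂y = 12*x*y
∂A₃/∂z = -12*x - 6
∇·A = 12*x*y - 12*x - 4*y*z - 6
At (3, 3, 2): 42.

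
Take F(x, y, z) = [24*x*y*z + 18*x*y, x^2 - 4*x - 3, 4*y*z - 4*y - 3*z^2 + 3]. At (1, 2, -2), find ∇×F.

(-12, 48, 28)

(∇×F)₁ = ∂F₃/∂y − ∂F₂/∂z = 4*z - 4
(∇×F)₂ = ∂F₁/∂z − ∂F₃/∂x = 24*x*y
(∇×F)₃ = ∂F₂/∂x − ∂F₁/∂y = -24*x*z - 16*x - 4
∇×F = (4*z - 4, 24*x*y, -24*x*z - 16*x - 4)
At (1, 2, -2): (-12, 48, 28).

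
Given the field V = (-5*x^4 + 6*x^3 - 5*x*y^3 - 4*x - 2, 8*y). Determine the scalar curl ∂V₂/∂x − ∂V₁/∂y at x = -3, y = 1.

∂V₂/∂x = 0
∂V₁/∂y = -15*x*y^2
Scalar curl = 15*x*y^2
At (-3, 1): -45.

-45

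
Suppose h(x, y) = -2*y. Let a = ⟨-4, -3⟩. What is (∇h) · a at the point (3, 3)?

∂h/∂x = 0
∂h/∂y = -2
∇h at (3, 3) = (0, -2)
∇h · a = (0)(-4) + (-2)(-3) = 6

6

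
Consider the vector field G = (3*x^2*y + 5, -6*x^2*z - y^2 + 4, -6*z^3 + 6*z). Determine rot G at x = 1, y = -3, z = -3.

(∇×G)₁ = ∂G₃/∂y − ∂G₂/∂z = 6*x^2
(∇×G)₂ = ∂G₁/∂z − ∂G₃/∂x = 0
(∇×G)₃ = ∂G₂/∂x − ∂G₁/∂y = -3*x^2 - 12*x*z
∇×G = (6*x^2, 0, -3*x^2 - 12*x*z)
At (1, -3, -3): (6, 0, 33).

(6, 0, 33)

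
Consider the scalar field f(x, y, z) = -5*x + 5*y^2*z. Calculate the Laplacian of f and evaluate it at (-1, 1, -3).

-30

∂²f/∂x² = 0
∂²f/∂y² = 10*z
∂²f/∂z² = 0
∇²f = 10*z
At (-1, 1, -3): -30.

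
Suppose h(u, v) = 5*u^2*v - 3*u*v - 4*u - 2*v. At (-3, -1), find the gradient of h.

∂h/∂u = 10*u*v - 3*v - 4
∂h/∂v = 5*u^2 - 3*u - 2
∇h = (10*u*v - 3*v - 4, 5*u^2 - 3*u - 2)
At (-3, -1): (29, 52).

(29, 52)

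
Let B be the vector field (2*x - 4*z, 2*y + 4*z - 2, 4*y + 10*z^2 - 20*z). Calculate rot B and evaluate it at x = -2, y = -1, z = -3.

(∇×B)₁ = ∂B₃/∂y − ∂B₂/∂z = 0
(∇×B)₂ = ∂B₁/∂z − ∂B₃/∂x = -4
(∇×B)₃ = ∂B₂/∂x − ∂B₁/∂y = 0
∇×B = (0, -4, 0)
At (-2, -1, -3): (0, -4, 0).

(0, -4, 0)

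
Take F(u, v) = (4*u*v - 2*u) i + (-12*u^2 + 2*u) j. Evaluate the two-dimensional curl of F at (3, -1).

∂F₂/∂u = -24*u + 2
∂F₁/∂v = 4*u
Scalar curl = -28*u + 2
At (3, -1): -82.

-82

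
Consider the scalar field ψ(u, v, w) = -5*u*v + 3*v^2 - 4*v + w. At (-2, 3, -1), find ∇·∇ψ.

6

∂²ψ/∂u² = 0
∂²ψ/∂v² = 6
∂²ψ/∂w² = 0
∇²ψ = 6
At (-2, 3, -1): 6.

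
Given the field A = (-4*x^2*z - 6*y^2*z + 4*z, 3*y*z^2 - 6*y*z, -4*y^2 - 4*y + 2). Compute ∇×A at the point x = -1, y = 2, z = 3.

(∇×A)₁ = ∂A₃/∂y − ∂A₂/∂z = -6*y*z - 2*y - 4
(∇×A)₂ = ∂A₁/∂z − ∂A₃/∂x = -4*x^2 - 6*y^2 + 4
(∇×A)₃ = ∂A₂/∂x − ∂A₁/∂y = 12*y*z
∇×A = (-6*y*z - 2*y - 4, -4*x^2 - 6*y^2 + 4, 12*y*z)
At (-1, 2, 3): (-44, -24, 72).

(-44, -24, 72)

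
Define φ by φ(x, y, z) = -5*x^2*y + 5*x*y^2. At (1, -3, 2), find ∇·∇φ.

∂²φ/∂x² = -10*y
∂²φ/∂y² = 10*x
∂²φ/∂z² = 0
∇²φ = 10*x - 10*y
At (1, -3, 2): 40.

40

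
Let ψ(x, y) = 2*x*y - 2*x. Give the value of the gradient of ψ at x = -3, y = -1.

(-4, -6)

∂ψ/∂x = 2*y - 2
∂ψ/∂y = 2*x
∇ψ = (2*y - 2, 2*x)
At (-3, -1): (-4, -6).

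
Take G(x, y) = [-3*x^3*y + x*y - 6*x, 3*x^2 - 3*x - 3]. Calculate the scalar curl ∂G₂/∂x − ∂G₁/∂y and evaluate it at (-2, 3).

∂G₂/∂x = 6*x - 3
∂G₁/∂y = -3*x^3 + x
Scalar curl = 3*x^3 + 5*x - 3
At (-2, 3): -37.

-37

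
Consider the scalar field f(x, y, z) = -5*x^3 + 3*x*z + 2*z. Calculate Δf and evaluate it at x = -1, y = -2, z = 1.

30

∂²f/∂x² = -30*x
∂²f/∂y² = 0
∂²f/∂z² = 0
∇²f = -30*x
At (-1, -2, 1): 30.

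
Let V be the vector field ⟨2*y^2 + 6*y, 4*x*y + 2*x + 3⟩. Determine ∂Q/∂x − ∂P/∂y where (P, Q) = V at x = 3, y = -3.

-4

∂V₂/∂x = 4*y + 2
∂V₁/∂y = 4*y + 6
Scalar curl = -4
At (3, -3): -4.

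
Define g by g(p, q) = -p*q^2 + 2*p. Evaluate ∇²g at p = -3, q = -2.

∂²g/∂p² = 0
∂²g/∂q² = -2*p
∇²g = -2*p
At (-3, -2): 6.

6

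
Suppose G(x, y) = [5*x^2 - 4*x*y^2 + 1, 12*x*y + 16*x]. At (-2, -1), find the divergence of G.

-48

∂G₁/∂x = 10*x - 4*y^2
∂G₂/∂y = 12*x
∇·G = 22*x - 4*y^2
At (-2, -1): -48.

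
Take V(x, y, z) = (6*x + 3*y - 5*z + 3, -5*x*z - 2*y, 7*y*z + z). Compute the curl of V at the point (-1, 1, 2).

(∇×V)₁ = ∂V₃/∂y − ∂V₂/∂z = 5*x + 7*z
(∇×V)₂ = ∂V₁/∂z − ∂V₃/∂x = -5
(∇×V)₃ = ∂V₂/∂x − ∂V₁/∂y = -5*z - 3
∇×V = (5*x + 7*z, -5, -5*z - 3)
At (-1, 1, 2): (9, -5, -13).

(9, -5, -13)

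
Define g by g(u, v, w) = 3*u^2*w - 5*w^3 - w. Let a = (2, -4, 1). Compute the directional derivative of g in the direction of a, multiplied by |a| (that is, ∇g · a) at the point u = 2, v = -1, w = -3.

∂g/∂u = 6*u*w
∂g/∂v = 0
∂g/∂w = 3*u^2 - 15*w^2 - 1
∇g at (2, -1, -3) = (-36, 0, -124)
∇g · a = (-36)(2) + (0)(-4) + (-124)(1) = -196

-196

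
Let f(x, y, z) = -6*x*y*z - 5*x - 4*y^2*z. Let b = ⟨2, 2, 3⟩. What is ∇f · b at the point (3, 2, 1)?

∂f/∂x = -6*y*z - 5
∂f/∂y = -6*x*z - 8*y*z
∂f/∂z = -6*x*y - 4*y^2
∇f at (3, 2, 1) = (-17, -34, -52)
∇f · b = (-17)(2) + (-34)(2) + (-52)(3) = -258

-258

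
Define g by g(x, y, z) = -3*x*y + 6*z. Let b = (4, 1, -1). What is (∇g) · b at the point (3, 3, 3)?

∂g/∂x = -3*y
∂g/∂y = -3*x
∂g/∂z = 6
∇g at (3, 3, 3) = (-9, -9, 6)
∇g · b = (-9)(4) + (-9)(1) + (6)(-1) = -51

-51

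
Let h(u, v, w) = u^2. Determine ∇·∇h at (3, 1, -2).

2

∂²h/∂u² = 2
∂²h/∂v² = 0
∂²h/∂w² = 0
∇²h = 2
At (3, 1, -2): 2.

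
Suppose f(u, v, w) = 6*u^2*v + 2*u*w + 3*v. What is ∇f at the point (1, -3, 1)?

(-34, 9, 2)

∂f/∂u = 12*u*v + 2*w
∂f/∂v = 6*u^2 + 3
∂f/∂w = 2*u
∇f = (12*u*v + 2*w, 6*u^2 + 3, 2*u)
At (1, -3, 1): (-34, 9, 2).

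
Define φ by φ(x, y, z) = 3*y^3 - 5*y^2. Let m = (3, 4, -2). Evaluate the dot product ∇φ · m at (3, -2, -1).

224

∂φ/∂x = 0
∂φ/∂y = 9*y^2 - 10*y
∂φ/∂z = 0
∇φ at (3, -2, -1) = (0, 56, 0)
∇φ · m = (0)(3) + (56)(4) + (0)(-2) = 224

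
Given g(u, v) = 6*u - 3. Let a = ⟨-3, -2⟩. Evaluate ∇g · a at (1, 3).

-18

∂g/∂u = 6
∂g/∂v = 0
∇g at (1, 3) = (6, 0)
∇g · a = (6)(-3) + (0)(-2) = -18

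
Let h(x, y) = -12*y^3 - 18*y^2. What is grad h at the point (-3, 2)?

(0, -216)

∂h/∂x = 0
∂h/∂y = -36*y^2 - 36*y
∇h = (0, -36*y^2 - 36*y)
At (-3, 2): (0, -216).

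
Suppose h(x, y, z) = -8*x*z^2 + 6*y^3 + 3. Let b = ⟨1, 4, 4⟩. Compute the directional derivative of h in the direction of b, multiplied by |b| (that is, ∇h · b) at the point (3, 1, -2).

424

∂h/∂x = -8*z^2
∂h/∂y = 18*y^2
∂h/∂z = -16*x*z
∇h at (3, 1, -2) = (-32, 18, 96)
∇h · b = (-32)(1) + (18)(4) + (96)(4) = 424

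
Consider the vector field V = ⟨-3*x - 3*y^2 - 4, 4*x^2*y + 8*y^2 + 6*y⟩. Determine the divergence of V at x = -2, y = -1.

3

∂V₁/∂x = -3
∂V₂/∂y = 4*x^2 + 16*y + 6
∇·V = 4*x^2 + 16*y + 3
At (-2, -1): 3.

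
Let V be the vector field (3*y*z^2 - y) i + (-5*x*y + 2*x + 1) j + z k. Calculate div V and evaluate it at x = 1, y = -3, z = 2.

-4

∂V₁/∂x = 0
∂V₂/∂y = -5*x
∂V₃/∂z = 1
∇·V = -5*x + 1
At (1, -3, 2): -4.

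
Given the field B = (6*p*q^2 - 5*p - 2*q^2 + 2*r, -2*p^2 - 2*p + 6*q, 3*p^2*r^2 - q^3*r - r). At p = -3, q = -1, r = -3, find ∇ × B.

(∇×B)₁ = ∂B₃/∂q − ∂B₂/∂r = -3*q^2*r
(∇×B)₂ = ∂B₁/∂r − ∂B₃/∂p = -6*p*r^2 + 2
(∇×B)₃ = ∂B₂/∂p − ∂B₁/∂q = -12*p*q - 4*p + 4*q - 2
∇×B = (-3*q^2*r, -6*p*r^2 + 2, -12*p*q - 4*p + 4*q - 2)
At (-3, -1, -3): (9, 164, -30).

(9, 164, -30)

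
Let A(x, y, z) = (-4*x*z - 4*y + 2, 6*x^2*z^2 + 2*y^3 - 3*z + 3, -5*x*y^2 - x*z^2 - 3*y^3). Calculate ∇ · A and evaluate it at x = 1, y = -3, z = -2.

66

∂A₁/∂x = -4*z
∂A₂/∂y = 6*y^2
∂A₃/∂z = -2*x*z
∇·A = -2*x*z + 6*y^2 - 4*z
At (1, -3, -2): 66.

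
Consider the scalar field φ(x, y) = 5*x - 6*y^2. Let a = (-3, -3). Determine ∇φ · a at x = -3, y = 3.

∂φ/∂x = 5
∂φ/∂y = -12*y
∇φ at (-3, 3) = (5, -36)
∇φ · a = (5)(-3) + (-36)(-3) = 93

93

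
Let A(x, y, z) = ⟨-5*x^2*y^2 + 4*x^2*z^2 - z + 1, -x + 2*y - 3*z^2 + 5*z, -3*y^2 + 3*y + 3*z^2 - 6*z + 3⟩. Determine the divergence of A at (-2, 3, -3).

∂A₁/∂x = -10*x*y^2 + 8*x*z^2
∂A₂/∂y = 2
∂A₃/∂z = 6*z - 6
∇·A = -10*x*y^2 + 8*x*z^2 + 6*z - 4
At (-2, 3, -3): 14.

14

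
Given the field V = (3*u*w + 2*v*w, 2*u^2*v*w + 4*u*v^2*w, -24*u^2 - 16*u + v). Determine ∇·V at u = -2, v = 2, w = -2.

42

∂V₁/∂u = 3*w
∂V₂/∂v = 2*u^2*w + 8*u*v*w
∂V₃/∂w = 0
∇·V = 2*u^2*w + 8*u*v*w + 3*w
At (-2, 2, -2): 42.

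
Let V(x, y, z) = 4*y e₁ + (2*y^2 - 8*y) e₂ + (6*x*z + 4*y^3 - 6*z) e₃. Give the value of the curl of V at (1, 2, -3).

(∇×V)₁ = ∂V₃/∂y − ∂V₂/∂z = 12*y^2
(∇×V)₂ = ∂V₁/∂z − ∂V₃/∂x = -6*z
(∇×V)₃ = ∂V₂/∂x − ∂V₁/∂y = -4
∇×V = (12*y^2, -6*z, -4)
At (1, 2, -3): (48, 18, -4).

(48, 18, -4)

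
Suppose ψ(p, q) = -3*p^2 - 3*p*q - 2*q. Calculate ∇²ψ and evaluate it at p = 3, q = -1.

-6

∂²ψ/∂p² = -6
∂²ψ/∂q² = 0
∇²ψ = -6
At (3, -1): -6.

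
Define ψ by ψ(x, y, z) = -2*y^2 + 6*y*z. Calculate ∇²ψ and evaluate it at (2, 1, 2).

∂²ψ/∂x² = 0
∂²ψ/∂y² = -4
∂²ψ/∂z² = 0
∇²ψ = -4
At (2, 1, 2): -4.

-4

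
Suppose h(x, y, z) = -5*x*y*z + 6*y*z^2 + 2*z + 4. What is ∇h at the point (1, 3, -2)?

∂h/∂x = -5*y*z
∂h/∂y = -5*x*z + 6*z^2
∂h/∂z = -5*x*y + 12*y*z + 2
∇h = (-5*y*z, -5*x*z + 6*z^2, -5*x*y + 12*y*z + 2)
At (1, 3, -2): (30, 34, -85).

(30, 34, -85)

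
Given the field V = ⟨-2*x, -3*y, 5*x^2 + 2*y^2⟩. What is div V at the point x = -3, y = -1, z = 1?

-5

∂V₁/∂x = -2
∂V₂/∂y = -3
∂V₃/∂z = 0
∇·V = -5
At (-3, -1, 1): -5.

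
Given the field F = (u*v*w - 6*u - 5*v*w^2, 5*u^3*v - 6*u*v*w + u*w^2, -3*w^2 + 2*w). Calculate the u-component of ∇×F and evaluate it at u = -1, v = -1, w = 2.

(∇×F)_1 = ∂F₃/∂v − ∂F₂/∂w
= 0 − (-6*u*v + 2*u*w)
= 6*u*v - 2*u*w
At (-1, -1, 2): 10.

10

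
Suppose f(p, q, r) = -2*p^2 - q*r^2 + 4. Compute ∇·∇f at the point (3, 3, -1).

∂²f/∂p² = -4
∂²f/∂q² = 0
∂²f/∂r² = -2*q
∇²f = -2*q - 4
At (3, 3, -1): -10.

-10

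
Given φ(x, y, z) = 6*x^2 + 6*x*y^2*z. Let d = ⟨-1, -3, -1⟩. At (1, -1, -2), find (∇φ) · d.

-78

∂φ/∂x = 12*x + 6*y^2*z
∂φ/∂y = 12*x*y*z
∂φ/∂z = 6*x*y^2
∇φ at (1, -1, -2) = (0, 24, 6)
∇φ · d = (0)(-1) + (24)(-3) + (6)(-1) = -78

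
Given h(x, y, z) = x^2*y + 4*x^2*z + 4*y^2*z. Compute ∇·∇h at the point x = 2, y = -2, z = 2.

∂²h/∂x² = 2*(y + 4*z)
∂²h/∂y² = 8*z
∂²h/∂z² = 0
∇²h = 2*y + 16*z
At (2, -2, 2): 28.

28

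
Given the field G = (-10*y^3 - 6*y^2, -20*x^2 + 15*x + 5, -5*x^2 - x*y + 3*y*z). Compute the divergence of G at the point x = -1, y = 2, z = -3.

∂G₁/∂x = 0
∂G₂/∂y = 0
∂G₃/∂z = 3*y
∇·G = 3*y
At (-1, 2, -3): 6.

6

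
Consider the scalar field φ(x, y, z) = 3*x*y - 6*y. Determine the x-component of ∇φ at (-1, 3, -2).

9

(∇φ)_1 = ∂φ/∂x = 3*y
At (-1, 3, -2): 9.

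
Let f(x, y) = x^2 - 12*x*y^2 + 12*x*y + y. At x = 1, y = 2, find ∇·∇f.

-22

∂²f/∂x² = 2
∂²f/∂y² = -24*x
∇²f = -24*x + 2
At (1, 2): -22.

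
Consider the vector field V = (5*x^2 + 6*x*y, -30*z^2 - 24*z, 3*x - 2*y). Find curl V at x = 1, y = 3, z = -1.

(-38, -3, -6)

(∇×V)₁ = ∂V₃/∂y − ∂V₂/∂z = 60*z + 22
(∇×V)₂ = ∂V₁/∂z − ∂V₃/∂x = -3
(∇×V)₃ = ∂V₂/∂x − ∂V₁/∂y = -6*x
∇×V = (60*z + 22, -3, -6*x)
At (1, 3, -1): (-38, -3, -6).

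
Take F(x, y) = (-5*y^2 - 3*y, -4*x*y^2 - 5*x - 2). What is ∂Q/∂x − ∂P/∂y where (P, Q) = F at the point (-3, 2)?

2

∂F₂/∂x = -4*y^2 - 5
∂F₁/∂y = -10*y - 3
Scalar curl = -4*y^2 + 10*y - 2
At (-3, 2): 2.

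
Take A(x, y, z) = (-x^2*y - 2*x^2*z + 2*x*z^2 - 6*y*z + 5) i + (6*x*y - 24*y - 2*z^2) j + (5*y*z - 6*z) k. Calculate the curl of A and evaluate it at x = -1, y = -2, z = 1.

(∇×A)₁ = ∂A₃/∂y − ∂A₂/∂z = 9*z
(∇×A)₂ = ∂A₁/∂z − ∂A₃/∂x = -2*x^2 + 4*x*z - 6*y
(∇×A)₃ = ∂A₂/∂x − ∂A₁/∂y = x^2 + 6*y + 6*z
∇×A = (9*z, -2*x^2 + 4*x*z - 6*y, x^2 + 6*y + 6*z)
At (-1, -2, 1): (9, 6, -5).

(9, 6, -5)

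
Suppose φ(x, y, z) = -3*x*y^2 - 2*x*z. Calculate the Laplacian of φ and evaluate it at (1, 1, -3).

-6

∂²φ/∂x² = 0
∂²φ/∂y² = -6*x
∂²φ/∂z² = 0
∇²φ = -6*x
At (1, 1, -3): -6.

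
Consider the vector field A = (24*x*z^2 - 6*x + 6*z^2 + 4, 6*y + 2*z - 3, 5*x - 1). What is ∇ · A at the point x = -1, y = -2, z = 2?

∂A₁/∂x = 24*z^2 - 6
∂A₂/∂y = 6
∂A₃/∂z = 0
∇·A = 24*z^2
At (-1, -2, 2): 96.

96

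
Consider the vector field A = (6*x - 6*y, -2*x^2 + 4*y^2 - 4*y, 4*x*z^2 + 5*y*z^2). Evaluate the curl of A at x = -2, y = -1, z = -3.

(45, -36, 14)

(∇×A)₁ = ∂A₃/∂y − ∂A₂/∂z = 5*z^2
(∇×A)₂ = ∂A₁/∂z − ∂A₃/∂x = -4*z^2
(∇×A)₃ = ∂A₂/∂x − ∂A₁/∂y = -4*x + 6
∇×A = (5*z^2, -4*z^2, -4*x + 6)
At (-2, -1, -3): (45, -36, 14).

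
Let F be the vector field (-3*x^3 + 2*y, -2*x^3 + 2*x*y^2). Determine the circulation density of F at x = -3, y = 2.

∂F₂/∂x = -6*x^2 + 2*y^2
∂F₁/∂y = 2
Scalar curl = -6*x^2 + 2*y^2 - 2
At (-3, 2): -48.

-48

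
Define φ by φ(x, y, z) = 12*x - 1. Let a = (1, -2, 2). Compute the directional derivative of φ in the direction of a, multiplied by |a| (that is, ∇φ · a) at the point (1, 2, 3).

∂φ/∂x = 12
∂φ/∂y = 0
∂φ/∂z = 0
∇φ at (1, 2, 3) = (12, 0, 0)
∇φ · a = (12)(1) + (0)(-2) + (0)(2) = 12

12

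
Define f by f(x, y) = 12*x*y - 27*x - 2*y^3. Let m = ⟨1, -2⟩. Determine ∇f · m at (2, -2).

-51

∂f/∂x = 12*y - 27
∂f/∂y = 12*x - 6*y^2
∇f at (2, -2) = (-51, 0)
∇f · m = (-51)(1) + (0)(-2) = -51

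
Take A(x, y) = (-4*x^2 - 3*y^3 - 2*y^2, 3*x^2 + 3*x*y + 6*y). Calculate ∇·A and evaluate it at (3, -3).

∂A₁/∂x = -8*x
∂A₂/∂y = 3*x + 6
∇·A = -5*x + 6
At (3, -3): -9.

-9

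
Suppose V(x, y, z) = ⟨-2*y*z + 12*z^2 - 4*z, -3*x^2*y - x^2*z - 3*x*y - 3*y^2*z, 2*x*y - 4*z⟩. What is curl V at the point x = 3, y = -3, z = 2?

(∇×V)₁ = ∂V₃/∂y − ∂V₂/∂z = x^2 + 2*x + 3*y^2
(∇×V)₂ = ∂V₁/∂z − ∂V₃/∂x = -4*y + 24*z - 4
(∇×V)₃ = ∂V₂/∂x − ∂V₁/∂y = -6*x*y - 2*x*z - 3*y + 2*z
∇×V = (x^2 + 2*x + 3*y^2, -4*y + 24*z - 4, -6*x*y - 2*x*z - 3*y + 2*z)
At (3, -3, 2): (42, 56, 55).

(42, 56, 55)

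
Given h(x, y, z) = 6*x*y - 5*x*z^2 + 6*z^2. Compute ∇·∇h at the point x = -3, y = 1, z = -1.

∂²h/∂x² = 0
∂²h/∂y² = 0
∂²h/∂z² = 2*(-5*x + 6)
∇²h = -10*x + 12
At (-3, 1, -1): 42.

42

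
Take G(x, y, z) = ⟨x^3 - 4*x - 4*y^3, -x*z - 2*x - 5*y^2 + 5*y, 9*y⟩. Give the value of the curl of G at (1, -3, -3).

(10, 0, 109)

(∇×G)₁ = ∂G₃/∂y − ∂G₂/∂z = x + 9
(∇×G)₂ = ∂G₁/∂z − ∂G₃/∂x = 0
(∇×G)₃ = ∂G₂/∂x − ∂G₁/∂y = 12*y^2 - z - 2
∇×G = (x + 9, 0, 12*y^2 - z - 2)
At (1, -3, -3): (10, 0, 109).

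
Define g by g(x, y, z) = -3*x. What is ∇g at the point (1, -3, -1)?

∂g/∂x = -3
∂g/∂y = 0
∂g/∂z = 0
∇g = (-3, 0, 0)
At (1, -3, -1): (-3, 0, 0).

(-3, 0, 0)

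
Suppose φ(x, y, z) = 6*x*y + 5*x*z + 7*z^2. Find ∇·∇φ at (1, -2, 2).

14

∂²φ/∂x² = 0
∂²φ/∂y² = 0
∂²φ/∂z² = 14
∇²φ = 14
At (1, -2, 2): 14.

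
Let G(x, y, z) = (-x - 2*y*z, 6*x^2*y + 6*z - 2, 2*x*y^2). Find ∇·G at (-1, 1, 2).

∂G₁/∂x = -1
∂G₂/∂y = 6*x^2
∂G₃/∂z = 0
∇·G = 6*x^2 - 1
At (-1, 1, 2): 5.

5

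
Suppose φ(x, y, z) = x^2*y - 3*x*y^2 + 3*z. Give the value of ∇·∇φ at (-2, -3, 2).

6

∂²φ/∂x² = 2*y
∂²φ/∂y² = -6*x
∂²φ/∂z² = 0
∇²φ = -6*x + 2*y
At (-2, -3, 2): 6.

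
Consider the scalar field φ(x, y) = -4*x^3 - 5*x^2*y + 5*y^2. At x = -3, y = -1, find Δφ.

∂²φ/∂x² = -2*(12*x + 5*y)
∂²φ/∂y² = 10
∇²φ = -24*x - 10*y + 10
At (-3, -1): 92.

92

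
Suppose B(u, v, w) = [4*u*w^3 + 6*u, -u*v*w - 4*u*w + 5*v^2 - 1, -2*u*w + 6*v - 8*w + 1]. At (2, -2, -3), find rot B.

(10, 210, 6)

(∇×B)₁ = ∂B₃/∂v − ∂B₂/∂w = u*v + 4*u + 6
(∇×B)₂ = ∂B₁/∂w − ∂B₃/∂u = 12*u*w^2 + 2*w
(∇×B)₃ = ∂B₂/∂u − ∂B₁/∂v = -v*w - 4*w
∇×B = (u*v + 4*u + 6, 12*u*w^2 + 2*w, -v*w - 4*w)
At (2, -2, -3): (10, 210, 6).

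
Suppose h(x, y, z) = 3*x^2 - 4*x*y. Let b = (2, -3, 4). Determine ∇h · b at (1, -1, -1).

32

∂h/∂x = 6*x - 4*y
∂h/∂y = -4*x
∂h/∂z = 0
∇h at (1, -1, -1) = (10, -4, 0)
∇h · b = (10)(2) + (-4)(-3) + (0)(4) = 32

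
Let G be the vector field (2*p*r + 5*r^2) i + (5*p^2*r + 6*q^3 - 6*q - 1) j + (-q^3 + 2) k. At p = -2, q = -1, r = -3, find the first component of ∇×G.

-23

(∇×G)_1 = ∂G₃/∂q − ∂G₂/∂r
= -3*q^2 − (5*p^2)
= -5*p^2 - 3*q^2
At (-2, -1, -3): -23.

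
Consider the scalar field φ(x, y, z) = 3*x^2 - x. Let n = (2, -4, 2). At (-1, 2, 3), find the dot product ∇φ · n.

-14

∂φ/∂x = 6*x - 1
∂φ/∂y = 0
∂φ/∂z = 0
∇φ at (-1, 2, 3) = (-7, 0, 0)
∇φ · n = (-7)(2) + (0)(-4) + (0)(2) = -14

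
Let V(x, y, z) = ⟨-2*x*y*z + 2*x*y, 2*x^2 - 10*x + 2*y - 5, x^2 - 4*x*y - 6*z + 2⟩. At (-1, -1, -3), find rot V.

(∇×V)₁ = ∂V₃/∂y − ∂V₂/∂z = -4*x
(∇×V)₂ = ∂V₁/∂z − ∂V₃/∂x = -2*x*y - 2*x + 4*y
(∇×V)₃ = ∂V₂/∂x − ∂V₁/∂y = 2*x*z + 2*x - 10
∇×V = (-4*x, -2*x*y - 2*x + 4*y, 2*x*z + 2*x - 10)
At (-1, -1, -3): (4, -4, -6).

(4, -4, -6)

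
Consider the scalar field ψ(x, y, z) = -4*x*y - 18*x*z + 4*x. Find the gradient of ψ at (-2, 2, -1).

∂ψ/∂x = -4*y - 18*z + 4
∂ψ/∂y = -4*x
∂ψ/∂z = -18*x
∇ψ = (-4*y - 18*z + 4, -4*x, -18*x)
At (-2, 2, -1): (14, 8, 36).

(14, 8, 36)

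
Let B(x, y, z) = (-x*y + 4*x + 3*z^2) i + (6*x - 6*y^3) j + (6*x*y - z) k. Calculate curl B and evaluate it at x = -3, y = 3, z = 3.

(-18, 0, 3)

(∇×B)₁ = ∂B₃/∂y − ∂B₂/∂z = 6*x
(∇×B)₂ = ∂B₁/∂z − ∂B₃/∂x = -6*y + 6*z
(∇×B)₃ = ∂B₂/∂x − ∂B₁/∂y = x + 6
∇×B = (6*x, -6*y + 6*z, x + 6)
At (-3, 3, 3): (-18, 0, 3).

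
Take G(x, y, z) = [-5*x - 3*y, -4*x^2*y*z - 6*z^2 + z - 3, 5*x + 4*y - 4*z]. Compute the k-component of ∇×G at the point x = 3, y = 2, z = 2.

(∇×G)_3 = ∂G₂/∂x − ∂G₁/∂y
= -8*x*y*z − (-3)
= -8*x*y*z + 3
At (3, 2, 2): -93.

-93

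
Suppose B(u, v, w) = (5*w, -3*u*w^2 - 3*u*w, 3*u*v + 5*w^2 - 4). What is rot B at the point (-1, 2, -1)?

(∇×B)₁ = ∂B₃/∂v − ∂B₂/∂w = 6*u*w + 6*u
(∇×B)₂ = ∂B₁/∂w − ∂B₃/∂u = -3*v + 5
(∇×B)₃ = ∂B₂/∂u − ∂B₁/∂v = -3*w^2 - 3*w
∇×B = (6*u*w + 6*u, -3*v + 5, -3*w^2 - 3*w)
At (-1, 2, -1): (0, -1, 0).

(0, -1, 0)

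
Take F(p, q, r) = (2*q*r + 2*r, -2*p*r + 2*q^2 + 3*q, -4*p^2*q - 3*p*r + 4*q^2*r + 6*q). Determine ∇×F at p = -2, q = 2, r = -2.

(-46, -32, 8)

(∇×F)₁ = ∂F₃/∂q − ∂F₂/∂r = -4*p^2 + 2*p + 8*q*r + 6
(∇×F)₂ = ∂F₁/∂r − ∂F₃/∂p = 8*p*q + 2*q + 3*r + 2
(∇×F)₃ = ∂F₂/∂p − ∂F₁/∂q = -4*r
∇×F = (-4*p^2 + 2*p + 8*q*r + 6, 8*p*q + 2*q + 3*r + 2, -4*r)
At (-2, 2, -2): (-46, -32, 8).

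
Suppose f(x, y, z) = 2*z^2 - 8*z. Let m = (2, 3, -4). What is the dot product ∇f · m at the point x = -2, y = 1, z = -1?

∂f/∂x = 0
∂f/∂y = 0
∂f/∂z = 4*z - 8
∇f at (-2, 1, -1) = (0, 0, -12)
∇f · m = (0)(2) + (0)(3) + (-12)(-4) = 48

48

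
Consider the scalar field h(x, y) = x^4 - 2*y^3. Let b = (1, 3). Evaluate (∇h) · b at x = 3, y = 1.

∂h/∂x = 4*x^3
∂h/∂y = -6*y^2
∇h at (3, 1) = (108, -6)
∇h · b = (108)(1) + (-6)(3) = 90

90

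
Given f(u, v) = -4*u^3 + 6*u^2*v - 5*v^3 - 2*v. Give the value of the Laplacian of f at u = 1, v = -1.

∂²f/∂u² = 12*(-2*u + v)
∂²f/∂v² = -30*v
∇²f = -24*u - 18*v
At (1, -1): -6.

-6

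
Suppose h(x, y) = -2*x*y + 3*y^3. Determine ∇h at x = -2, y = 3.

(-6, 85)

∂h/∂x = -2*y
∂h/∂y = -2*x + 9*y^2
∇h = (-2*y, -2*x + 9*y^2)
At (-2, 3): (-6, 85).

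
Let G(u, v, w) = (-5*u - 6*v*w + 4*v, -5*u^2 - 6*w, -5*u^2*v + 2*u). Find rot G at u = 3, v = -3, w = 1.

(-39, -74, -28)

(∇×G)₁ = ∂G₃/∂v − ∂G₂/∂w = -5*u^2 + 6
(∇×G)₂ = ∂G₁/∂w − ∂G₃/∂u = 10*u*v - 6*v - 2
(∇×G)₃ = ∂G₂/∂u − ∂G₁/∂v = -10*u + 6*w - 4
∇×G = (-5*u^2 + 6, 10*u*v - 6*v - 2, -10*u + 6*w - 4)
At (3, -3, 1): (-39, -74, -28).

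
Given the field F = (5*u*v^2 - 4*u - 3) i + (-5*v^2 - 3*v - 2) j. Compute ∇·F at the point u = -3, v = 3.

∂F₁/∂u = 5*v^2 - 4
∂F₂/∂v = -10*v - 3
∇·F = 5*v^2 - 10*v - 7
At (-3, 3): 8.

8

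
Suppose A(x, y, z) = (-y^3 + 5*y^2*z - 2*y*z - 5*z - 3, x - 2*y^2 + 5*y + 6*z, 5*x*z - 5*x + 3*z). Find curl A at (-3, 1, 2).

(∇×A)₁ = ∂A₃/∂y − ∂A₂/∂z = -6
(∇×A)₂ = ∂A₁/∂z − ∂A₃/∂x = 5*y^2 - 2*y - 5*z
(∇×A)₃ = ∂A₂/∂x − ∂A₁/∂y = 3*y^2 - 10*y*z + 2*z + 1
∇×A = (-6, 5*y^2 - 2*y - 5*z, 3*y^2 - 10*y*z + 2*z + 1)
At (-3, 1, 2): (-6, -7, -12).

(-6, -7, -12)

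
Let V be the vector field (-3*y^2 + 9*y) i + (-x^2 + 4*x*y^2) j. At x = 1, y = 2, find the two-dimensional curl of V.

∂V₂/∂x = -2*x + 4*y^2
∂V₁/∂y = -6*y + 9
Scalar curl = -2*x + 4*y^2 + 6*y - 9
At (1, 2): 17.

17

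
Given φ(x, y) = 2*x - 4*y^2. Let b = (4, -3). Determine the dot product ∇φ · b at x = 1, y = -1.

-16

∂φ/∂x = 2
∂φ/∂y = -8*y
∇φ at (1, -1) = (2, 8)
∇φ · b = (2)(4) + (8)(-3) = -16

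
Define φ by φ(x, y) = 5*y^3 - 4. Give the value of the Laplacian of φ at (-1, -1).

-30

∂²φ/∂x² = 0
∂²φ/∂y² = 30*y
∇²φ = 30*y
At (-1, -1): -30.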